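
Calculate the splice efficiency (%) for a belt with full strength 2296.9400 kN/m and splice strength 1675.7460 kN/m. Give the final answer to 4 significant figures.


Eff = 1675.7460 / 2296.9400 * 100
Eff = 72.96 %


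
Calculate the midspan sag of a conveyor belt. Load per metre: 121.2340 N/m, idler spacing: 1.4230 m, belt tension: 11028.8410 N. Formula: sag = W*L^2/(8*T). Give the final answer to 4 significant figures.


sag = 121.2340 * 1.4230^2 / (8 * 11028.8410)
sag = 0.002782 m


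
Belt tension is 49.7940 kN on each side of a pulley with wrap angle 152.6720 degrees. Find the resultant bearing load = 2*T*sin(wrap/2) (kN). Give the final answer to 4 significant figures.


F = 2 * 49.7940 * sin(152.6720/2 deg)
F = 96.77 kN


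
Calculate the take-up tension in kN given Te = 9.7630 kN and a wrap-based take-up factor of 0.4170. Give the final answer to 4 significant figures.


T_tu = 9.7630 * 0.4170
T_tu = 4.071 kN


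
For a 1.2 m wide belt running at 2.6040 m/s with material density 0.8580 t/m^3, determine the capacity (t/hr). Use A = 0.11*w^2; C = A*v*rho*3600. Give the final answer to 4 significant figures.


A = 0.11 * 1.2^2 = 0.1584 m^2
C = 0.1584 * 2.6040 * 0.8580 * 3600
C = 1274 t/hr


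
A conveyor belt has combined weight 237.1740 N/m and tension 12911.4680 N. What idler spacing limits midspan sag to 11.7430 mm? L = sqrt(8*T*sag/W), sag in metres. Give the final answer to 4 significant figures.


sag = 11.7430/1000 = 0.011743 m
L = sqrt(8 * 12911.4680 * 0.011743 / 237.1740)
L = 2.261 m


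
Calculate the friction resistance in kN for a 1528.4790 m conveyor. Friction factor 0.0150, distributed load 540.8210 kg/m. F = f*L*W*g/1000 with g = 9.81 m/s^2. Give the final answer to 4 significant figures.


F = 0.0150 * 1528.4790 * 540.8210 * 9.81 / 1000
F = 121.6 kN


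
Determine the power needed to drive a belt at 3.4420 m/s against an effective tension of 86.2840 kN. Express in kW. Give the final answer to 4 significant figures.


P = Te * v = 86.2840 * 3.4420
P = 297.0 kW


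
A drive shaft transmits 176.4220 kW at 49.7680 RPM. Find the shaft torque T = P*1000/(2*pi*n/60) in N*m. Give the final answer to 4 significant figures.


omega = 2*pi*49.7680/60 = 5.21169 rad/s
T = 176.4220*1000 / 5.21169
T = 33850 N*m


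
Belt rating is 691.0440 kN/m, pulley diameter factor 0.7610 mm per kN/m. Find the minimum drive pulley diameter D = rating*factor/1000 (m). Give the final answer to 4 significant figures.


D = 691.0440 * 0.7610 / 1000
D = 0.5259 m


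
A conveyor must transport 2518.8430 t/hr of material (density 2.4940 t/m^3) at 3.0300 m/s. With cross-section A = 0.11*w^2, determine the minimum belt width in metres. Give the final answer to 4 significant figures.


A_req = 2518.8430 / (3.0300 * 2.4940 * 3600) = 0.092589 m^2
w = sqrt(0.092589 / 0.11)
w = 0.9175 m


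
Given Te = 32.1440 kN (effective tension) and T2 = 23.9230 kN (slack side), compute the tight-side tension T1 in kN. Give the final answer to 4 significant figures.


T1 = Te + T2 = 32.1440 + 23.9230
T1 = 56.07 kN


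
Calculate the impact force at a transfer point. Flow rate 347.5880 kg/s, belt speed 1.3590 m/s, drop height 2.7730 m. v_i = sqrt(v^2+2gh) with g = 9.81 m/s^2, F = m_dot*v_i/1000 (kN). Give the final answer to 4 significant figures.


v_i = sqrt(1.3590^2 + 2*9.81*2.7730) = 7.50021 m/s
F = 347.5880 * 7.50021 / 1000
F = 2.607 kN


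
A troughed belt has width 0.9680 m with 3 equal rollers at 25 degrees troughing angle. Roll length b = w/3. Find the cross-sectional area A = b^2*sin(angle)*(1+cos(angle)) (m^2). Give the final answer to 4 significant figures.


b = 0.9680/3 = 0.322667 m
A = 0.322667^2 * sin(25 deg) * (1 + cos(25 deg))
A = 0.08388 m^2


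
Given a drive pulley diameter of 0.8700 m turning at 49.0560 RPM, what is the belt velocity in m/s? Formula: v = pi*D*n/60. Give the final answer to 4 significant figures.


v = pi * 0.8700 * 49.0560 / 60
v = 2.235 m/s


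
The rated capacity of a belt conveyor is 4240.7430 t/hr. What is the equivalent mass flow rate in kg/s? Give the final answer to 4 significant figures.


m_dot = 4240.7430 * 1000 / 3600
m_dot = 1178 kg/s


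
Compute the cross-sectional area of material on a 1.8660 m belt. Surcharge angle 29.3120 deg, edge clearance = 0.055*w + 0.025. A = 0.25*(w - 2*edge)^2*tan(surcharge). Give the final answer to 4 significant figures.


edge = 0.055*1.8660 + 0.025 = 0.12763 m
ew = 1.8660 - 2*0.12763 = 1.61074 m
A = 0.25 * 1.61074^2 * tan(29.3120 deg)
A = 0.3642 m^2


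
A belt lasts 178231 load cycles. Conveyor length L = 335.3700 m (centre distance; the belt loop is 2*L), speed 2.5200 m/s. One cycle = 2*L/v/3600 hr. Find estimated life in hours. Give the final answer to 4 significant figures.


cycle_time = 2 * 335.3700 / 2.5200 / 3600 = 0.0739352 hr
life = 178231 * 0.0739352 = 13180 hours


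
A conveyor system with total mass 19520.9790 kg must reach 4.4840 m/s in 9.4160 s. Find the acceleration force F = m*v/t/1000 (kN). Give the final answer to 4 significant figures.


F = 19520.9790 * 4.4840 / 9.4160 / 1000
F = 9.296 kN


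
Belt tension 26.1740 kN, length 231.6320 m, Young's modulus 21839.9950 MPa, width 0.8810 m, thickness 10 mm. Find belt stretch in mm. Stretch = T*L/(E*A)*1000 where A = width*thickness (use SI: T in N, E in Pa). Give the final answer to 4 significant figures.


A = 0.8810 * 0.01 = 0.00881 m^2
Stretch = 26.1740*1000 * 231.6320 / (21839.9950e6 * 0.00881) * 1000
Stretch = 31.51 mm


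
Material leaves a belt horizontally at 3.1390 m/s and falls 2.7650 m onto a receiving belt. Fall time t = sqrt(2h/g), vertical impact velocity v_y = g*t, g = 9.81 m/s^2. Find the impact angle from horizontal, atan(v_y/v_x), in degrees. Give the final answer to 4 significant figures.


t = sqrt(2*2.7650/9.81) = 0.750807 s
v_y = 9.81 * 0.750807 = 7.36542 m/s
angle = atan(7.36542 / 3.1390) = 66.92 deg


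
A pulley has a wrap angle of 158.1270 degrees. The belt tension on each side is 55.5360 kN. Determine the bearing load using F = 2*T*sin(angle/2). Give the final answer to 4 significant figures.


F = 2 * 55.5360 * sin(158.1270/2 deg)
F = 109.1 kN


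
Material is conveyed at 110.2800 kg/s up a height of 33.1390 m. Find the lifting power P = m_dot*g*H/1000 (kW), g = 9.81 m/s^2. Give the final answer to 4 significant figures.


P = 110.2800 * 9.81 * 33.1390 / 1000
P = 35.85 kW


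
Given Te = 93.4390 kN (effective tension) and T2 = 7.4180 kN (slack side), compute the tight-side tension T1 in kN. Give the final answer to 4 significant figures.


T1 = Te + T2 = 93.4390 + 7.4180
T1 = 100.9 kN


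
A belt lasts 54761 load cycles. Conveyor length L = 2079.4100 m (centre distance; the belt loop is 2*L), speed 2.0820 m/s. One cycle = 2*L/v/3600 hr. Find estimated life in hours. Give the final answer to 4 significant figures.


cycle_time = 2 * 2079.4100 / 2.0820 / 3600 = 0.554864 hr
life = 54761 * 0.554864 = 30380 hours


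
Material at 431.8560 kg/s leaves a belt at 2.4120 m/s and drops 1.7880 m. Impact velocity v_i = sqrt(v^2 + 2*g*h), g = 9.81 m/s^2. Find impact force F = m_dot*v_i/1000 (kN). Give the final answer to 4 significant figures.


v_i = sqrt(2.4120^2 + 2*9.81*1.7880) = 6.39518 m/s
F = 431.8560 * 6.39518 / 1000
F = 2.762 kN


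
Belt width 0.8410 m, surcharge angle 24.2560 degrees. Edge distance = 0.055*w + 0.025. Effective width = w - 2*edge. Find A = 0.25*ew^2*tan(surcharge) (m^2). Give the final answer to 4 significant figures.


edge = 0.055*0.8410 + 0.025 = 0.071255 m
ew = 0.8410 - 2*0.071255 = 0.69849 m
A = 0.25 * 0.69849^2 * tan(24.2560 deg)
A = 0.05496 m^2


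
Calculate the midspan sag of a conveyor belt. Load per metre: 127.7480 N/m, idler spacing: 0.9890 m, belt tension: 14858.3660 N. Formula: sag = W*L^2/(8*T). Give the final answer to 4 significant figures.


sag = 127.7480 * 0.9890^2 / (8 * 14858.3660)
sag = 0.001051 m


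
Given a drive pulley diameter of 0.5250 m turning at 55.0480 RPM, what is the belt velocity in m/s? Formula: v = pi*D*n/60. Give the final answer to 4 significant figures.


v = pi * 0.5250 * 55.0480 / 60
v = 1.513 m/s


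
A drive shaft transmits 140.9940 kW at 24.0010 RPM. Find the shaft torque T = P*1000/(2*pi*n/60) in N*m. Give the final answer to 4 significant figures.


omega = 2*pi*24.0010/60 = 2.51338 rad/s
T = 140.9940*1000 / 2.51338
T = 56100 N*m


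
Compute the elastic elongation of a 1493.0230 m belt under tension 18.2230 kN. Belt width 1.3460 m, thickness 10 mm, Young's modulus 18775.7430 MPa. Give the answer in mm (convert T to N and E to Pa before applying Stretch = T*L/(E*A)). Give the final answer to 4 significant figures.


A = 1.3460 * 0.01 = 0.01346 m^2
Stretch = 18.2230*1000 * 1493.0230 / (18775.7430e6 * 0.01346) * 1000
Stretch = 107.7 mm


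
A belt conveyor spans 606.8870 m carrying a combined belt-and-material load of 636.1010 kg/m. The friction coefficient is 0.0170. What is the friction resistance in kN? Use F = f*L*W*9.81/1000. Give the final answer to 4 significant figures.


F = 0.0170 * 606.8870 * 636.1010 * 9.81 / 1000
F = 64.38 kN


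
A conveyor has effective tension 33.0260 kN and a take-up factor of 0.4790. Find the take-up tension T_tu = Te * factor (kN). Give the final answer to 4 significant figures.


T_tu = 33.0260 * 0.4790
T_tu = 15.82 kN


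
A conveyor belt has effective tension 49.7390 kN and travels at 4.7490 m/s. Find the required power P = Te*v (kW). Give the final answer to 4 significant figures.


P = Te * v = 49.7390 * 4.7490
P = 236.2 kW


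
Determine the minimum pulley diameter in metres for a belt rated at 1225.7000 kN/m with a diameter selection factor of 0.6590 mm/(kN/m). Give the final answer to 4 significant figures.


D = 1225.7000 * 0.6590 / 1000
D = 0.8077 m


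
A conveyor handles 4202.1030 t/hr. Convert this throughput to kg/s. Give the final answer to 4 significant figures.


m_dot = 4202.1030 * 1000 / 3600
m_dot = 1167 kg/s


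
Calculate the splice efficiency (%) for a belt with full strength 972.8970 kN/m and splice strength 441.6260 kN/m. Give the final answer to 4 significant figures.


Eff = 441.6260 / 972.8970 * 100
Eff = 45.39 %


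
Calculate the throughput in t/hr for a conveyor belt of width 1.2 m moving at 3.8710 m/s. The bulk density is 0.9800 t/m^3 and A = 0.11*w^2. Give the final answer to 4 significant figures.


A = 0.11 * 1.2^2 = 0.1584 m^2
C = 0.1584 * 3.8710 * 0.9800 * 3600
C = 2163 t/hr


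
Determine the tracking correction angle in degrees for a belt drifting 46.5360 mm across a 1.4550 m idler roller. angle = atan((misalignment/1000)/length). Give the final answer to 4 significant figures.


misalign_m = 46.5360 / 1000 = 0.046536 m
angle = atan(0.046536 / 1.4550)
angle = 1.832 deg


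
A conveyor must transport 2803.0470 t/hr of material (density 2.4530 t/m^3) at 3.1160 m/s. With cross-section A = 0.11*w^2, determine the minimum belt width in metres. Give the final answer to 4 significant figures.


A_req = 2803.0470 / (3.1160 * 2.4530 * 3600) = 0.101867 m^2
w = sqrt(0.101867 / 0.11)
w = 0.9623 m


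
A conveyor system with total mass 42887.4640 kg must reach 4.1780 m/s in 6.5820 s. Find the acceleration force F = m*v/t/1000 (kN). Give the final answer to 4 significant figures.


F = 42887.4640 * 4.1780 / 6.5820 / 1000
F = 27.22 kN


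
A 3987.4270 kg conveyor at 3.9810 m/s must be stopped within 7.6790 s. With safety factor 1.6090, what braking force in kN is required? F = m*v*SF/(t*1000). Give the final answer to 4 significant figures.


F = 3987.4270 * 3.9810 / 7.6790 * 1.6090 / 1000
F = 3.326 kN


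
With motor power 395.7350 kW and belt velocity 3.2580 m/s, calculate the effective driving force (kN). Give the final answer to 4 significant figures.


Te = P / v = 395.7350 / 3.2580
Te = 121.5 kN


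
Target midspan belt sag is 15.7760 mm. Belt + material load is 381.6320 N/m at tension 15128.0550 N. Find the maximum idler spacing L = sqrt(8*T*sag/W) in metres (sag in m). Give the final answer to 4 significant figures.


sag = 15.7760/1000 = 0.015776 m
L = sqrt(8 * 15128.0550 * 0.015776 / 381.6320)
L = 2.237 m


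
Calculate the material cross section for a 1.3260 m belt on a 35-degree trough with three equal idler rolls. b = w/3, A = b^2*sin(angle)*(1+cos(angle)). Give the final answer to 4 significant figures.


b = 1.3260/3 = 0.442 m
A = 0.442^2 * sin(35 deg) * (1 + cos(35 deg))
A = 0.2038 m^2


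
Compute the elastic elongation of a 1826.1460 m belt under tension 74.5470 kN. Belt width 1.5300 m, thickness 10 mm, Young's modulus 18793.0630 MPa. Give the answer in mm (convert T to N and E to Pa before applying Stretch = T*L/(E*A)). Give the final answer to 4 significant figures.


A = 1.5300 * 0.01 = 0.01530 m^2
Stretch = 74.5470*1000 * 1826.1460 / (18793.0630e6 * 0.01530) * 1000
Stretch = 473.5 mm


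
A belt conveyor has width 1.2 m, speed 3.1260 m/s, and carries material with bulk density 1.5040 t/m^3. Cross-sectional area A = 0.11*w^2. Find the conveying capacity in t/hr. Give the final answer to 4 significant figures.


A = 0.11 * 1.2^2 = 0.1584 m^2
C = 0.1584 * 3.1260 * 1.5040 * 3600
C = 2681 t/hr


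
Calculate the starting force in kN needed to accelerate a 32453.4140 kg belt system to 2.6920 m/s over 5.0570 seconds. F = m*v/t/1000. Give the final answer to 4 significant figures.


F = 32453.4140 * 2.6920 / 5.0570 / 1000
F = 17.28 kN


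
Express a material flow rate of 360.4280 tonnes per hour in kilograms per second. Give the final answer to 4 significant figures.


m_dot = 360.4280 * 1000 / 3600
m_dot = 100.1 kg/s


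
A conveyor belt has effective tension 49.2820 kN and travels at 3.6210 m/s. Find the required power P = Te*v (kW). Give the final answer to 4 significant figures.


P = Te * v = 49.2820 * 3.6210
P = 178.5 kW


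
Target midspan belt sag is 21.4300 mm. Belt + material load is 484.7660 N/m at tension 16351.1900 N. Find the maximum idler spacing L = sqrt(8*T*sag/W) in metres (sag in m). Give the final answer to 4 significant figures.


sag = 21.4300/1000 = 0.021430 m
L = sqrt(8 * 16351.1900 * 0.021430 / 484.7660)
L = 2.405 m


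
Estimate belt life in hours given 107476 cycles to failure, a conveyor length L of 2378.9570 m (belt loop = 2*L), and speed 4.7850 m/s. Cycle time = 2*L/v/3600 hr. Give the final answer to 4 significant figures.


cycle_time = 2 * 2378.9570 / 4.7850 / 3600 = 0.276205 hr
life = 107476 * 0.276205 = 29690 hours


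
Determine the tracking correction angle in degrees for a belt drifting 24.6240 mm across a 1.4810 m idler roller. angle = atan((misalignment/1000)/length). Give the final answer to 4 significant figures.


misalign_m = 24.6240 / 1000 = 0.024624 m
angle = atan(0.024624 / 1.4810)
angle = 0.9525 deg


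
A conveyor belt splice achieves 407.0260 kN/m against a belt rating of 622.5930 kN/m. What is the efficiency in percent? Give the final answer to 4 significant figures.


Eff = 407.0260 / 622.5930 * 100
Eff = 65.38 %


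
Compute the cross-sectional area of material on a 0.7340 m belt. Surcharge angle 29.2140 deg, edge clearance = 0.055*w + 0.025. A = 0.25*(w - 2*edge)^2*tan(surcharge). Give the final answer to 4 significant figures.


edge = 0.055*0.7340 + 0.025 = 0.06537 m
ew = 0.7340 - 2*0.06537 = 0.60326 m
A = 0.25 * 0.60326^2 * tan(29.2140 deg)
A = 0.05088 m^2


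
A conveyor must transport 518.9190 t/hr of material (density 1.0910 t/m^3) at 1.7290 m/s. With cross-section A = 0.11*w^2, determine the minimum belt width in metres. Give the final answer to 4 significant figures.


A_req = 518.9190 / (1.7290 * 1.0910 * 3600) = 0.0764148 m^2
w = sqrt(0.0764148 / 0.11)
w = 0.8335 m


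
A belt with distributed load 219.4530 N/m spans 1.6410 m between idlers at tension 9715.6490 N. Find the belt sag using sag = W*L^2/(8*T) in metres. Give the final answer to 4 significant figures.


sag = 219.4530 * 1.6410^2 / (8 * 9715.6490)
sag = 0.007603 m


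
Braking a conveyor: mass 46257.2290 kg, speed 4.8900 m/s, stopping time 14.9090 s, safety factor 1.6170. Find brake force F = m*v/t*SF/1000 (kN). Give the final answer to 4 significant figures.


F = 46257.2290 * 4.8900 / 14.9090 * 1.6170 / 1000
F = 24.53 kN


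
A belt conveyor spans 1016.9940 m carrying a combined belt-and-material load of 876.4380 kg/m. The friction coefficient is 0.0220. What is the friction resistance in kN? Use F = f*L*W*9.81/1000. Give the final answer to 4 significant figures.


F = 0.0220 * 1016.9940 * 876.4380 * 9.81 / 1000
F = 192.4 kN


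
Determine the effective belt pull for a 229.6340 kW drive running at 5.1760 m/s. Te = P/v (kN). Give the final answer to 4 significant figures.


Te = P / v = 229.6340 / 5.1760
Te = 44.37 kN


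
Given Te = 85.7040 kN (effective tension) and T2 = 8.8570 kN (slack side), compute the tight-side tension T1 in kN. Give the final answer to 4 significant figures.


T1 = Te + T2 = 85.7040 + 8.8570
T1 = 94.56 kN


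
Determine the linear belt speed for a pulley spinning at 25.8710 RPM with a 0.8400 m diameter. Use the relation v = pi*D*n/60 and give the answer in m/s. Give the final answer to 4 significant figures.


v = pi * 0.8400 * 25.8710 / 60
v = 1.138 m/s


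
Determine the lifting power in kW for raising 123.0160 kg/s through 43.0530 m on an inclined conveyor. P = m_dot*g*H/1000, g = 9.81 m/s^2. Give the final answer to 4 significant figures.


P = 123.0160 * 9.81 * 43.0530 / 1000
P = 51.96 kW


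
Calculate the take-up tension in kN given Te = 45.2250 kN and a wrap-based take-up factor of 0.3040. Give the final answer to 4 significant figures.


T_tu = 45.2250 * 0.3040
T_tu = 13.75 kN


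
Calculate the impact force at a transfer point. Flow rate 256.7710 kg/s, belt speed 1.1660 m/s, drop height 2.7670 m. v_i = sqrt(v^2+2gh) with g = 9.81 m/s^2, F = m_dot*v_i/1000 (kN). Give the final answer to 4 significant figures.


v_i = sqrt(1.1660^2 + 2*9.81*2.7670) = 7.45977 m/s
F = 256.7710 * 7.45977 / 1000
F = 1.915 kN


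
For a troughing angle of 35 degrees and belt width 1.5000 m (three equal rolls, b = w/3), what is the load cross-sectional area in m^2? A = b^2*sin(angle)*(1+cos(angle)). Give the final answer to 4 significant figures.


b = 1.5000/3 = 0.5 m
A = 0.5^2 * sin(35 deg) * (1 + cos(35 deg))
A = 0.2609 m^2


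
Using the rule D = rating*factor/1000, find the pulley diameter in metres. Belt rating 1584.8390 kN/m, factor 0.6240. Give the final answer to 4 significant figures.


D = 1584.8390 * 0.6240 / 1000
D = 0.9889 m


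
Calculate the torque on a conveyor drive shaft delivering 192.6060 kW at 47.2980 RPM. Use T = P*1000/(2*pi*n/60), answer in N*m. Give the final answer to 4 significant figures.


omega = 2*pi*47.2980/60 = 4.95303 rad/s
T = 192.6060*1000 / 4.95303
T = 38890 N*m


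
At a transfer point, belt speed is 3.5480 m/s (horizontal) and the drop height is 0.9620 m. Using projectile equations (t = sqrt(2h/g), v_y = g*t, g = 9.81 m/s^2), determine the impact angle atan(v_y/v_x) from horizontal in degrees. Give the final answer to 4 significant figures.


t = sqrt(2*0.9620/9.81) = 0.442862 s
v_y = 9.81 * 0.442862 = 4.34448 m/s
angle = atan(4.34448 / 3.5480) = 50.76 deg


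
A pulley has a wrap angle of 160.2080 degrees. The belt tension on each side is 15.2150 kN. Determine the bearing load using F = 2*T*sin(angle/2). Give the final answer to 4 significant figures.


F = 2 * 15.2150 * sin(160.2080/2 deg)
F = 29.98 kN


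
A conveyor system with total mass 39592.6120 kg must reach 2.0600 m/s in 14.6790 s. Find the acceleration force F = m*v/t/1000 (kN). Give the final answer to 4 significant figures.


F = 39592.6120 * 2.0600 / 14.6790 / 1000
F = 5.556 kN


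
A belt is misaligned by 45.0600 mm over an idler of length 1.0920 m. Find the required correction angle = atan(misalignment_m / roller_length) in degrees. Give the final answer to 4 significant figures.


misalign_m = 45.0600 / 1000 = 0.045060 m
angle = atan(0.045060 / 1.0920)
angle = 2.363 deg


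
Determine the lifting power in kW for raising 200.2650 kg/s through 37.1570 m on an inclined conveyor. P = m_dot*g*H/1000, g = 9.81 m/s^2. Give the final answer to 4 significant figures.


P = 200.2650 * 9.81 * 37.1570 / 1000
P = 73.00 kW


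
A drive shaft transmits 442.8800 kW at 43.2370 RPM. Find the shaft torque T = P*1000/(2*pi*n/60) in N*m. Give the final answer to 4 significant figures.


omega = 2*pi*43.2370/60 = 4.52777 rad/s
T = 442.8800*1000 / 4.52777
T = 97810 N*m


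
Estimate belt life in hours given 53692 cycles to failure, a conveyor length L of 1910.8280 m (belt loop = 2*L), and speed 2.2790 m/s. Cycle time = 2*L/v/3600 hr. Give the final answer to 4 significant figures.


cycle_time = 2 * 1910.8280 / 2.2790 / 3600 = 0.465806 hr
life = 53692 * 0.465806 = 25010 hours


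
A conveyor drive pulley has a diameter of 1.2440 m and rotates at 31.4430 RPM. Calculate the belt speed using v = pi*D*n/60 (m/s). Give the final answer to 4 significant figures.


v = pi * 1.2440 * 31.4430 / 60
v = 2.048 m/s


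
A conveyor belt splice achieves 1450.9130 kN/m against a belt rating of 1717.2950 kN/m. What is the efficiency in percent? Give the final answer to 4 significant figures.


Eff = 1450.9130 / 1717.2950 * 100
Eff = 84.49 %


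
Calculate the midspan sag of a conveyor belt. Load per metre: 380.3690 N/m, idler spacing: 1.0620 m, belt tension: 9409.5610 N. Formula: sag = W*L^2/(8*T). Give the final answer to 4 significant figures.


sag = 380.3690 * 1.0620^2 / (8 * 9409.5610)
sag = 0.005699 m


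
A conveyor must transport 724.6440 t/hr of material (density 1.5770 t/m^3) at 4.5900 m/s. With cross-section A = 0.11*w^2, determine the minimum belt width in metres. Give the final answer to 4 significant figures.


A_req = 724.6440 / (4.5900 * 1.5770 * 3600) = 0.0278085 m^2
w = sqrt(0.0278085 / 0.11)
w = 0.5028 m


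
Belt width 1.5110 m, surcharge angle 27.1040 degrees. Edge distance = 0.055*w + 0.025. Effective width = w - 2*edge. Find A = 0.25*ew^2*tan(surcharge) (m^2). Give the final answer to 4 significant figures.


edge = 0.055*1.5110 + 0.025 = 0.108105 m
ew = 1.5110 - 2*0.108105 = 1.29479 m
A = 0.25 * 1.29479^2 * tan(27.1040 deg)
A = 0.2145 m^2


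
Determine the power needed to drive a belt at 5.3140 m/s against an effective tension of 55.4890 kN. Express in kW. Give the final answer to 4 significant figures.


P = Te * v = 55.4890 * 5.3140
P = 294.9 kW


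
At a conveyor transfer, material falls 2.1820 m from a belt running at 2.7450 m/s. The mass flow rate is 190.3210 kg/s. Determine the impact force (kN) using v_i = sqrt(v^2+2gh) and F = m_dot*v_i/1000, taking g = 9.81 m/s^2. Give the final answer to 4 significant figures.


v_i = sqrt(2.7450^2 + 2*9.81*2.1820) = 7.09548 m/s
F = 190.3210 * 7.09548 / 1000
F = 1.350 kN


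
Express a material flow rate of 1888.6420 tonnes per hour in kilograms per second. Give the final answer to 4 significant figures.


m_dot = 1888.6420 * 1000 / 3600
m_dot = 524.6 kg/s


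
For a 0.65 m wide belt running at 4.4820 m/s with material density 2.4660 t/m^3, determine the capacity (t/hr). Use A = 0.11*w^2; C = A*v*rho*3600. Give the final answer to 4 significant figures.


A = 0.11 * 0.65^2 = 0.046475 m^2
C = 0.046475 * 4.4820 * 2.4660 * 3600
C = 1849 t/hr


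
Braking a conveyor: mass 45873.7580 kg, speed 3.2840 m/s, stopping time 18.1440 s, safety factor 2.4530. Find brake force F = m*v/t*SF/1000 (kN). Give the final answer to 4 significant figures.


F = 45873.7580 * 3.2840 / 18.1440 * 2.4530 / 1000
F = 20.37 kN


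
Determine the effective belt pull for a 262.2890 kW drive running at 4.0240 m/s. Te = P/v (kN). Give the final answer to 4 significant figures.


Te = P / v = 262.2890 / 4.0240
Te = 65.18 kN


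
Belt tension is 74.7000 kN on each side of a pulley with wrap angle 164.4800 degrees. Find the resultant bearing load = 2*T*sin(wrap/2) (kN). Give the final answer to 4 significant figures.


F = 2 * 74.7000 * sin(164.4800/2 deg)
F = 148.0 kN


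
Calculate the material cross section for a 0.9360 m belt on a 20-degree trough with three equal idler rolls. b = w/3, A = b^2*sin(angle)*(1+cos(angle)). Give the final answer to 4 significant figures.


b = 0.9360/3 = 0.312 m
A = 0.312^2 * sin(20 deg) * (1 + cos(20 deg))
A = 0.06458 m^2


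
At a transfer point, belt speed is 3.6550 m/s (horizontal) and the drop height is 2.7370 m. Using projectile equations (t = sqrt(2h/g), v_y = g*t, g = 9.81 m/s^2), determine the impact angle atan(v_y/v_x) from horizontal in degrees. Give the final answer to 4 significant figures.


t = sqrt(2*2.7370/9.81) = 0.746995 s
v_y = 9.81 * 0.746995 = 7.32802 m/s
angle = atan(7.32802 / 3.6550) = 63.49 deg


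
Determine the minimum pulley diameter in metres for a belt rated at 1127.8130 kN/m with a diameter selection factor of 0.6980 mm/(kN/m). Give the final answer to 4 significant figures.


D = 1127.8130 * 0.6980 / 1000
D = 0.7872 m


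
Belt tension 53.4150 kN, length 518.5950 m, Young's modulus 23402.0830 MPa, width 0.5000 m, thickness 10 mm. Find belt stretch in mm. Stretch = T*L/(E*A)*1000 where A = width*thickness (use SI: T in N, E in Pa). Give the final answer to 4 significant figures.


A = 0.5000 * 0.01 = 0.00500 m^2
Stretch = 53.4150*1000 * 518.5950 / (23402.0830e6 * 0.00500) * 1000
Stretch = 236.7 mm


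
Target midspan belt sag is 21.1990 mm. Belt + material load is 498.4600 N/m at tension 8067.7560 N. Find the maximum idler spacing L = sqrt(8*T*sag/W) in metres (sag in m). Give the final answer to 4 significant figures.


sag = 21.1990/1000 = 0.021199 m
L = sqrt(8 * 8067.7560 * 0.021199 / 498.4600)
L = 1.657 m


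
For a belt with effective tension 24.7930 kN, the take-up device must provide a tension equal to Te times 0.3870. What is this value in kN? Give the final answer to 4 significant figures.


T_tu = 24.7930 * 0.3870
T_tu = 9.595 kN


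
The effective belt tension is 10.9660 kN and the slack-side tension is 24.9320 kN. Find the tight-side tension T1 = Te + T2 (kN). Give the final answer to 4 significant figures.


T1 = Te + T2 = 10.9660 + 24.9320
T1 = 35.90 kN


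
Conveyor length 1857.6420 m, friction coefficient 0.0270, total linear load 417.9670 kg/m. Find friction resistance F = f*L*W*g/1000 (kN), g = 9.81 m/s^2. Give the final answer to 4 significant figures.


F = 0.0270 * 1857.6420 * 417.9670 * 9.81 / 1000
F = 205.7 kN


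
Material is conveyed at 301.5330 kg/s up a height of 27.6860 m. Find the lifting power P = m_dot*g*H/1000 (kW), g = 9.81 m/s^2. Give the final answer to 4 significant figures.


P = 301.5330 * 9.81 * 27.6860 / 1000
P = 81.90 kW


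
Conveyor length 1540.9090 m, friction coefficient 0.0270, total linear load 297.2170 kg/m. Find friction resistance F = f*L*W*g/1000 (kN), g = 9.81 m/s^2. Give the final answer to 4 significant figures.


F = 0.0270 * 1540.9090 * 297.2170 * 9.81 / 1000
F = 121.3 kN


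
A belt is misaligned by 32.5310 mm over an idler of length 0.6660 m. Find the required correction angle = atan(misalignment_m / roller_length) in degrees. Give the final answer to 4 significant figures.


misalign_m = 32.5310 / 1000 = 0.032531 m
angle = atan(0.032531 / 0.6660)
angle = 2.796 deg


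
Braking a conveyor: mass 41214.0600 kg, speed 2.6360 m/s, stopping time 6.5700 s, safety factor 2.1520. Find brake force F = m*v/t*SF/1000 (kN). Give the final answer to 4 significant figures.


F = 41214.0600 * 2.6360 / 6.5700 * 2.1520 / 1000
F = 35.59 kN


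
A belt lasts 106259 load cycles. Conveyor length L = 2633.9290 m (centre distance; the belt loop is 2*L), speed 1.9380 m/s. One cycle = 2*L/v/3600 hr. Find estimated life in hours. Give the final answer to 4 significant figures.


cycle_time = 2 * 2633.9290 / 1.9380 / 3600 = 0.755054 hr
life = 106259 * 0.755054 = 80230 hours


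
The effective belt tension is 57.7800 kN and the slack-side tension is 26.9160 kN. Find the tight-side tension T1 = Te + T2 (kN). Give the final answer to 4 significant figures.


T1 = Te + T2 = 57.7800 + 26.9160
T1 = 84.70 kN


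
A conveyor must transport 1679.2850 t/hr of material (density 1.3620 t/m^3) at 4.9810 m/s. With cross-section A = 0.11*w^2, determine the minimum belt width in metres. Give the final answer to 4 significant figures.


A_req = 1679.2850 / (4.9810 * 1.3620 * 3600) = 0.0687588 m^2
w = sqrt(0.0687588 / 0.11)
w = 0.7906 m


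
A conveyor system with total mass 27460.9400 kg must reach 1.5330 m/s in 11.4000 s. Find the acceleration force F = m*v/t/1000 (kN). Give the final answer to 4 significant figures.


F = 27460.9400 * 1.5330 / 11.4000 / 1000
F = 3.693 kN


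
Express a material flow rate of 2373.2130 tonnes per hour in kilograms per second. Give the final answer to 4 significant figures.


m_dot = 2373.2130 * 1000 / 3600
m_dot = 659.2 kg/s


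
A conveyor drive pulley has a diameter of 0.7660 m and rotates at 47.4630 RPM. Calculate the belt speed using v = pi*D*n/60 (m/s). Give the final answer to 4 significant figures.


v = pi * 0.7660 * 47.4630 / 60
v = 1.904 m/s


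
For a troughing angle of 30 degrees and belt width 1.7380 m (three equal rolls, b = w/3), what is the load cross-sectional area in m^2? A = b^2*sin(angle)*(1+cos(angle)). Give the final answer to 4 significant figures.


b = 1.7380/3 = 0.579333 m
A = 0.579333^2 * sin(30 deg) * (1 + cos(30 deg))
A = 0.3131 m^2


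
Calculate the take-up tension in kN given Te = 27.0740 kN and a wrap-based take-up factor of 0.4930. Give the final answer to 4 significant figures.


T_tu = 27.0740 * 0.4930
T_tu = 13.35 kN


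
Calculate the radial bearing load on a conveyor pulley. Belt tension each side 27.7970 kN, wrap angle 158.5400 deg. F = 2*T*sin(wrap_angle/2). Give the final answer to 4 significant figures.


F = 2 * 27.7970 * sin(158.5400/2 deg)
F = 54.62 kN


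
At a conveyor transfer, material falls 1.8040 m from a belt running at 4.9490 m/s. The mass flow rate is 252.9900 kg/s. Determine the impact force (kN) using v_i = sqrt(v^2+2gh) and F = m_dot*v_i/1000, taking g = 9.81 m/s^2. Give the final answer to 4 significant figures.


v_i = sqrt(4.9490^2 + 2*9.81*1.8040) = 7.73867 m/s
F = 252.9900 * 7.73867 / 1000
F = 1.958 kN


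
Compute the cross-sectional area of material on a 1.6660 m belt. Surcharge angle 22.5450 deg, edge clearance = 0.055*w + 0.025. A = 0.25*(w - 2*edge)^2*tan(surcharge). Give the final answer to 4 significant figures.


edge = 0.055*1.6660 + 0.025 = 0.11663 m
ew = 1.6660 - 2*0.11663 = 1.43274 m
A = 0.25 * 1.43274^2 * tan(22.5450 deg)
A = 0.2130 m^2


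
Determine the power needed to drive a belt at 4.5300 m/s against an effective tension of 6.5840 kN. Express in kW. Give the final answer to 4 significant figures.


P = Te * v = 6.5840 * 4.5300
P = 29.83 kW


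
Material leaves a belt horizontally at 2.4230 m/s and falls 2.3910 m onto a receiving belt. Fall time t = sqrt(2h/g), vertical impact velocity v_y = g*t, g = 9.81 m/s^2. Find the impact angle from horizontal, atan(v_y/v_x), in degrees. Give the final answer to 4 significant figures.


t = sqrt(2*2.3910/9.81) = 0.698185 s
v_y = 9.81 * 0.698185 = 6.84919 m/s
angle = atan(6.84919 / 2.4230) = 70.52 deg


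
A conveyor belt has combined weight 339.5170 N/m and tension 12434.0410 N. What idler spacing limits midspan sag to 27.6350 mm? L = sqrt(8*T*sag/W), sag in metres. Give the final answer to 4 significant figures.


sag = 27.6350/1000 = 0.027635 m
L = sqrt(8 * 12434.0410 * 0.027635 / 339.5170)
L = 2.845 m


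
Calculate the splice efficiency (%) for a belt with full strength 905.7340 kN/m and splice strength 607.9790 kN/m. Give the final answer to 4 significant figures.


Eff = 607.9790 / 905.7340 * 100
Eff = 67.13 %


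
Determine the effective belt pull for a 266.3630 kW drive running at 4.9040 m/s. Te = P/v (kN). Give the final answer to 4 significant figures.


Te = P / v = 266.3630 / 4.9040
Te = 54.32 kN


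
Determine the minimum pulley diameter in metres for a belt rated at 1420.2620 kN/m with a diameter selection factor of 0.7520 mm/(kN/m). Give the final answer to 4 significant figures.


D = 1420.2620 * 0.7520 / 1000
D = 1.068 m


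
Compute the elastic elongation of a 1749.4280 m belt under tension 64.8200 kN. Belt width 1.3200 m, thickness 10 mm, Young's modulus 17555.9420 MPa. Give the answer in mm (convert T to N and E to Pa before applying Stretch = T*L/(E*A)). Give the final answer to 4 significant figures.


A = 1.3200 * 0.01 = 0.01320 m^2
Stretch = 64.8200*1000 * 1749.4280 / (17555.9420e6 * 0.01320) * 1000
Stretch = 489.3 mm


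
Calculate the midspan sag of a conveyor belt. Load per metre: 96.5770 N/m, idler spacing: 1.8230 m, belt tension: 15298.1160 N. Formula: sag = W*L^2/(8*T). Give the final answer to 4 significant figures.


sag = 96.5770 * 1.8230^2 / (8 * 15298.1160)
sag = 0.002623 m


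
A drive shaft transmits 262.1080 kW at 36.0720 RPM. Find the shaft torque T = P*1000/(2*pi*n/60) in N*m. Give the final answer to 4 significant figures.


omega = 2*pi*36.0720/60 = 3.77745 rad/s
T = 262.1080*1000 / 3.77745
T = 69390 N*m


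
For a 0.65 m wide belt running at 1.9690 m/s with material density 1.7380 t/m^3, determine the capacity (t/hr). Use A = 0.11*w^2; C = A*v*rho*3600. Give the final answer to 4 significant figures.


A = 0.11 * 0.65^2 = 0.046475 m^2
C = 0.046475 * 1.9690 * 1.7380 * 3600
C = 572.6 t/hr


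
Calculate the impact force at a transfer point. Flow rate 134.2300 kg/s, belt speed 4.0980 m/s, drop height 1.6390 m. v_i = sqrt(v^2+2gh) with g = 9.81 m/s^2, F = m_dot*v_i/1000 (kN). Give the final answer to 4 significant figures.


v_i = sqrt(4.0980^2 + 2*9.81*1.6390) = 6.99648 m/s
F = 134.2300 * 6.99648 / 1000
F = 0.9391 kN


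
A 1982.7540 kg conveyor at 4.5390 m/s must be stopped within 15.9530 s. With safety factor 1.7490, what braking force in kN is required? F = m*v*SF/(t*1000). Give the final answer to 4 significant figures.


F = 1982.7540 * 4.5390 / 15.9530 * 1.7490 / 1000
F = 0.9867 kN


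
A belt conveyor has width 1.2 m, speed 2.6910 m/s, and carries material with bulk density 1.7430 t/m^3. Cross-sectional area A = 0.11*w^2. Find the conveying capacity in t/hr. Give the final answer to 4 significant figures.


A = 0.11 * 1.2^2 = 0.1584 m^2
C = 0.1584 * 2.6910 * 1.7430 * 3600
C = 2675 t/hr


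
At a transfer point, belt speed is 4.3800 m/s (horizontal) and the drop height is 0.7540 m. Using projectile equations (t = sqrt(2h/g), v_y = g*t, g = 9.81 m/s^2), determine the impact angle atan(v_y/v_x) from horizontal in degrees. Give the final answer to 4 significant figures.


t = sqrt(2*0.7540/9.81) = 0.392072 s
v_y = 9.81 * 0.392072 = 3.84623 m/s
angle = atan(3.84623 / 4.3800) = 41.29 deg


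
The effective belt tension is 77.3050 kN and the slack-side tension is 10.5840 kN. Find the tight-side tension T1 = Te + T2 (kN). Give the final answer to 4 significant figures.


T1 = Te + T2 = 77.3050 + 10.5840
T1 = 87.89 kN


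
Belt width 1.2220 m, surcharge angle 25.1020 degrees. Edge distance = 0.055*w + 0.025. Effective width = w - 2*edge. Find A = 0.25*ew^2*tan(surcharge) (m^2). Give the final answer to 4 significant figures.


edge = 0.055*1.2220 + 0.025 = 0.09221 m
ew = 1.2220 - 2*0.09221 = 1.03758 m
A = 0.25 * 1.03758^2 * tan(25.1020 deg)
A = 0.1261 m^2


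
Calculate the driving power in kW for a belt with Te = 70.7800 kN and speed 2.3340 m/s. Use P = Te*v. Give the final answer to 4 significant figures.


P = Te * v = 70.7800 * 2.3340
P = 165.2 kW


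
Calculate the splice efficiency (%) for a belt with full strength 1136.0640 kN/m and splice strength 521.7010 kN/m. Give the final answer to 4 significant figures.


Eff = 521.7010 / 1136.0640 * 100
Eff = 45.92 %


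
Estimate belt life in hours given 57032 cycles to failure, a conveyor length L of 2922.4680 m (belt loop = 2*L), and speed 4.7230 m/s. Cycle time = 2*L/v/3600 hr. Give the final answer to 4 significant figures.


cycle_time = 2 * 2922.4680 / 4.7230 / 3600 = 0.343763 hr
life = 57032 * 0.343763 = 19610 hours


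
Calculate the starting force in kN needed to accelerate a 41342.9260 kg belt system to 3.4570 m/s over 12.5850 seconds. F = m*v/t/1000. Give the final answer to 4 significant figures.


F = 41342.9260 * 3.4570 / 12.5850 / 1000
F = 11.36 kN


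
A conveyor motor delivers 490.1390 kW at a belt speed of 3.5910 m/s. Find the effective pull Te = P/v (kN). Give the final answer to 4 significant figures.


Te = P / v = 490.1390 / 3.5910
Te = 136.5 kN


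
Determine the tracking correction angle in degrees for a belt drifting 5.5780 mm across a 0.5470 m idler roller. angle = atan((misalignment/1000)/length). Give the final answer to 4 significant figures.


misalign_m = 5.5780 / 1000 = 0.005578 m
angle = atan(0.005578 / 0.5470)
angle = 0.5843 deg


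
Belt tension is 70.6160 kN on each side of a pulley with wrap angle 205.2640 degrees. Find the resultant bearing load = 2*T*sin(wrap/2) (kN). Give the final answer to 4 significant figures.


F = 2 * 70.6160 * sin(205.2640/2 deg)
F = 137.8 kN


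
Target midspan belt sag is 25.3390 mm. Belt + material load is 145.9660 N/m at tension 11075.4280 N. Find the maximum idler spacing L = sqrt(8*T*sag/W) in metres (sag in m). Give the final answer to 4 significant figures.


sag = 25.3390/1000 = 0.025339 m
L = sqrt(8 * 11075.4280 * 0.025339 / 145.9660)
L = 3.922 m


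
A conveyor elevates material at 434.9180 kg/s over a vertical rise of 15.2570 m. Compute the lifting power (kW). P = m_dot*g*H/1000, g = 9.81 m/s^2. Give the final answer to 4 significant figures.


P = 434.9180 * 9.81 * 15.2570 / 1000
P = 65.09 kW


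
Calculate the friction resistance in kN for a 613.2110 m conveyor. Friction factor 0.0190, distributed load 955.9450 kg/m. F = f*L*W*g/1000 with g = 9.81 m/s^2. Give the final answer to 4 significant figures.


F = 0.0190 * 613.2110 * 955.9450 * 9.81 / 1000
F = 109.3 kN


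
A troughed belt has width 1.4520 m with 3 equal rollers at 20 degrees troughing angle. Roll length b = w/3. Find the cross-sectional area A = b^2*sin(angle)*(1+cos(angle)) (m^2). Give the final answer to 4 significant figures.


b = 1.4520/3 = 0.484 m
A = 0.484^2 * sin(20 deg) * (1 + cos(20 deg))
A = 0.1554 m^2


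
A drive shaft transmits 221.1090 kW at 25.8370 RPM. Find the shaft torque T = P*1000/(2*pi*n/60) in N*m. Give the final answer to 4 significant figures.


omega = 2*pi*25.8370/60 = 2.70564 rad/s
T = 221.1090*1000 / 2.70564
T = 81720 N*m


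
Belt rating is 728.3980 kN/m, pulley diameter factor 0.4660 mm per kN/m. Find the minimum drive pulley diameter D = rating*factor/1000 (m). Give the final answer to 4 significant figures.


D = 728.3980 * 0.4660 / 1000
D = 0.3394 m


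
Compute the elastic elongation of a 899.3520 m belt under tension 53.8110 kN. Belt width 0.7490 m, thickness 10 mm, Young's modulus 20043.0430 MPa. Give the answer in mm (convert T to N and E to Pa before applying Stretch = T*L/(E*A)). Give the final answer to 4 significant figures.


A = 0.7490 * 0.01 = 0.00749 m^2
Stretch = 53.8110*1000 * 899.3520 / (20043.0430e6 * 0.00749) * 1000
Stretch = 322.4 mm


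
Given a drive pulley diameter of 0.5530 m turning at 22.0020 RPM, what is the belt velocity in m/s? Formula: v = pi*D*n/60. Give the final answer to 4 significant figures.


v = pi * 0.5530 * 22.0020 / 60
v = 0.6371 m/s


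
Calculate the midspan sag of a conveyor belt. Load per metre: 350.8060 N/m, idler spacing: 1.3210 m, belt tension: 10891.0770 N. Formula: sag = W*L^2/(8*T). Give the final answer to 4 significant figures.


sag = 350.8060 * 1.3210^2 / (8 * 10891.0770)
sag = 0.007026 m
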